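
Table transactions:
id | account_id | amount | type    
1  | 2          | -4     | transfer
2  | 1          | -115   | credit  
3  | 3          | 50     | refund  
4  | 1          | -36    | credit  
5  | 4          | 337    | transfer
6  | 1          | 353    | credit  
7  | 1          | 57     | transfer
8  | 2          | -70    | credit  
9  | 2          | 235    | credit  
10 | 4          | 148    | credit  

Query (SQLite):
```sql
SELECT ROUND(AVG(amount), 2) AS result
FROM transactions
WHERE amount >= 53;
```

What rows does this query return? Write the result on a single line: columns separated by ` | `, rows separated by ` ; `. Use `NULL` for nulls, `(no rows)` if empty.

226

Rows where amount >= 53 → amount values: [337, 353, 57, 235, 148].
AVG = 1130 / 5 (rounded to 2 dp).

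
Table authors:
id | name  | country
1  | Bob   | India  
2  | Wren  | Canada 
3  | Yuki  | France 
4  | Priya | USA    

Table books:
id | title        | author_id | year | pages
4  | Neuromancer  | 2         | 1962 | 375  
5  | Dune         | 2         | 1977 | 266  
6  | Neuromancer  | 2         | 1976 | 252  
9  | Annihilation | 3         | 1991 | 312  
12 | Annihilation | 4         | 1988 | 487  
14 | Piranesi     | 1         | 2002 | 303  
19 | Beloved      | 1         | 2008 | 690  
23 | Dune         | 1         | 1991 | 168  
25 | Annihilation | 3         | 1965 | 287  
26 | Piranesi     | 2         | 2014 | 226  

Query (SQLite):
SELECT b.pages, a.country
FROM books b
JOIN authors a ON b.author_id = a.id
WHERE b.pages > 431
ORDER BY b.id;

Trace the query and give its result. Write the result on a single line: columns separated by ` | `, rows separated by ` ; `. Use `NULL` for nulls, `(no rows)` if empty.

487 | USA ; 690 | India

Each books row matches the authors row where author_id = authors.id.
Then keep rows with b.pages > 431.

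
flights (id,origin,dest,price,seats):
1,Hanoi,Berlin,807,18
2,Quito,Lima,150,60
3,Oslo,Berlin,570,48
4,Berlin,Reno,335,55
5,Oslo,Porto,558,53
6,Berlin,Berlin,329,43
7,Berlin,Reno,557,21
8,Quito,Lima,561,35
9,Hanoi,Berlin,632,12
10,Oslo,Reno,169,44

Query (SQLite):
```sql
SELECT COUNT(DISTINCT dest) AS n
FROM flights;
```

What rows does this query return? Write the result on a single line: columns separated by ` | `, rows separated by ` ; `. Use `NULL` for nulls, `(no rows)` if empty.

4

Count distinct non-NULL dest values.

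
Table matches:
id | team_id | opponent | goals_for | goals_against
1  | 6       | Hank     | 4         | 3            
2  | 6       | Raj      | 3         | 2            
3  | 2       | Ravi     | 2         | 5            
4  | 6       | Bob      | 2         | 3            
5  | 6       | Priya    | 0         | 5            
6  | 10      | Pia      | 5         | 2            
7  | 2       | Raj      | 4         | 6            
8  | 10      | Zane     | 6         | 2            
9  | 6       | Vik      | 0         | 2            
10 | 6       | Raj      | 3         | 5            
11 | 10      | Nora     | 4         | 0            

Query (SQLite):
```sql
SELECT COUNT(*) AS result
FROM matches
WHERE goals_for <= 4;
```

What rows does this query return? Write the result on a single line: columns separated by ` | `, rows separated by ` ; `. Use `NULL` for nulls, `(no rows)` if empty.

Rows where goals_for <= 4 → goals_for values: [4, 3, 2, 2, 0, 4, 0, 3, 4].
COUNT(*) counts rows → 9.

9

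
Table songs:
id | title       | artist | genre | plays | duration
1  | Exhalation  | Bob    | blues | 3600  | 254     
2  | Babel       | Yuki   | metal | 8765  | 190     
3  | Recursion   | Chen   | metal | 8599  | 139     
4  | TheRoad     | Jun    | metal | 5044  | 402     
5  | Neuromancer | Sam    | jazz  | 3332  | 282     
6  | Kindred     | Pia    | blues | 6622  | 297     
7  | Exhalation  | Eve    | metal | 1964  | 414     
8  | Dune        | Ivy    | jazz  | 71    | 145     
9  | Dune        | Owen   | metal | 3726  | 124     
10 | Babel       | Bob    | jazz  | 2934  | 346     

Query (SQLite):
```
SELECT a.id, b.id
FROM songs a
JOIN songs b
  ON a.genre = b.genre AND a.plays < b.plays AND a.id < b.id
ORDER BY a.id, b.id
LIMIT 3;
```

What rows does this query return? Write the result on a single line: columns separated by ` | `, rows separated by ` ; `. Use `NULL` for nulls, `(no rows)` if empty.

Pairs (a,b) with same genre, a.plays < b.plays, a.id < b.id.
genre groups: blues:{1,6} jazz:{5,8,10} metal:{2,3,4,7,9}
Ordered by (a.id, b.id); first 3.

1 | 6 ; 7 | 9 ; 8 | 10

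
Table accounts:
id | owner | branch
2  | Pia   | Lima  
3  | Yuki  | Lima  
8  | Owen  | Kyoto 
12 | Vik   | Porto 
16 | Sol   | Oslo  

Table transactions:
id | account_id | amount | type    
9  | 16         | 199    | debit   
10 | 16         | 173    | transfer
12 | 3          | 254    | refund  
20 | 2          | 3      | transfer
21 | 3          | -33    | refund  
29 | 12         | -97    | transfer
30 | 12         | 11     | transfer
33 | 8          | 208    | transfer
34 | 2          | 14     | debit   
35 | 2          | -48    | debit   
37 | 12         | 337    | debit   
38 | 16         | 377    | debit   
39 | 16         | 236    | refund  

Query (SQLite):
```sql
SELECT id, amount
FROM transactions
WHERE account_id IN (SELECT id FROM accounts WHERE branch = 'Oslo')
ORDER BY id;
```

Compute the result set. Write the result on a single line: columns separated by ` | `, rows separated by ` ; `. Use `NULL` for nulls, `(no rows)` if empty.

9 | 199 ; 10 | 173 ; 38 | 377 ; 39 | 236

Inner query: accounts.id where branch = 'Oslo'.
Outer: keep transactions rows whose account_id is in that set.
Inner query → {16}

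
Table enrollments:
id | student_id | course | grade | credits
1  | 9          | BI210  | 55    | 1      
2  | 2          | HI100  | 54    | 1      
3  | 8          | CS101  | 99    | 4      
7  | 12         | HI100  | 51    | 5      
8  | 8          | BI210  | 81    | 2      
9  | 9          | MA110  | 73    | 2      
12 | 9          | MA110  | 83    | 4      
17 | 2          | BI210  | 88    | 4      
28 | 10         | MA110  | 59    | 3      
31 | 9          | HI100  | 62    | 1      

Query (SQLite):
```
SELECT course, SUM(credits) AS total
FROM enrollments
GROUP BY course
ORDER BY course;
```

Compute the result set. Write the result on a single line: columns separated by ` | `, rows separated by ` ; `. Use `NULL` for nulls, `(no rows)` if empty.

Partition enrollments by course; compute SUM(credits) within each group.
  BI210: ids {1, 8, 17} → SUM(credits)=7
  CS101: ids {3} → SUM(credits)=4
  HI100: ids {2, 7, 31} → SUM(credits)=7
  MA110: ids {9, 12, 28} → SUM(credits)=9

BI210 | 7 ; CS101 | 4 ; HI100 | 7 ; MA110 | 9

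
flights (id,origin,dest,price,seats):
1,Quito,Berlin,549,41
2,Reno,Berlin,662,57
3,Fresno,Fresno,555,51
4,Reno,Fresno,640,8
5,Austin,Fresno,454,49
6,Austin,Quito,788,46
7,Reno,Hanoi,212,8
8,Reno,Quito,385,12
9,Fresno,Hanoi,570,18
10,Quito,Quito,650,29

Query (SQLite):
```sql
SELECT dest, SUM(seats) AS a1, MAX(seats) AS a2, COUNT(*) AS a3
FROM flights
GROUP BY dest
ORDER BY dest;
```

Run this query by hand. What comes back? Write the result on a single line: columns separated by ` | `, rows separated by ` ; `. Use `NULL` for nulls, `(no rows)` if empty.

Berlin | 98 | 57 | 2 ; Fresno | 108 | 51 | 3 ; Hanoi | 26 | 18 | 2 ; Quito | 87 | 46 | 3

Group flights by dest.
Per group compute: SUM(seats), MAX(seats), COUNT(*).
  Berlin: ids {1, 2} → SUM(seats)=98, MAX(seats)=57, COUNT(*)=2
  Fresno: ids {3, 4, 5} → SUM(seats)=108, MAX(seats)=51, COUNT(*)=3
  Hanoi: ids {7, 9} → SUM(seats)=26, MAX(seats)=18, COUNT(*)=2
  Quito: ids {6, 8, 10} → SUM(seats)=87, MAX(seats)=46, COUNT(*)=3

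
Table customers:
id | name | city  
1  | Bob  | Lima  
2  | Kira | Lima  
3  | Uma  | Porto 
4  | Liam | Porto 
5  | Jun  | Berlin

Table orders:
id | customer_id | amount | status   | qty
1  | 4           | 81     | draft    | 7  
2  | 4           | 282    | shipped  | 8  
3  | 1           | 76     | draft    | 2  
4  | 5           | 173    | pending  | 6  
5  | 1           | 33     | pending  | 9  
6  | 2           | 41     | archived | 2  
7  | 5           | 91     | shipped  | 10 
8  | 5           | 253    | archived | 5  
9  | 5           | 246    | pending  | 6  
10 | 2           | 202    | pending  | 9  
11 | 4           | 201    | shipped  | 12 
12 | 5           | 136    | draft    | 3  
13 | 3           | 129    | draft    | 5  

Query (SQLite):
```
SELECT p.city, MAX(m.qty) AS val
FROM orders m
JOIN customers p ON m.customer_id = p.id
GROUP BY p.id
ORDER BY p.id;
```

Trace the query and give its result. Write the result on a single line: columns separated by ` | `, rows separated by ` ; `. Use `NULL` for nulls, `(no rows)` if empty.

Join each orders row to its customers via customer_id.
Group joined rows by customers.id; compute MAX(m.qty) per group.
  1: ids {3, 5} → MAX(m.qty)=9
  2: ids {6, 10} → MAX(m.qty)=9
  3: ids {13} → MAX(m.qty)=5
  4: ids {1, 2, 11} → MAX(m.qty)=12
  5: ids {4, 7, 8, 9, 12} → MAX(m.qty)=10

Lima | 9 ; Lima | 9 ; Porto | 5 ; Porto | 12 ; Berlin | 10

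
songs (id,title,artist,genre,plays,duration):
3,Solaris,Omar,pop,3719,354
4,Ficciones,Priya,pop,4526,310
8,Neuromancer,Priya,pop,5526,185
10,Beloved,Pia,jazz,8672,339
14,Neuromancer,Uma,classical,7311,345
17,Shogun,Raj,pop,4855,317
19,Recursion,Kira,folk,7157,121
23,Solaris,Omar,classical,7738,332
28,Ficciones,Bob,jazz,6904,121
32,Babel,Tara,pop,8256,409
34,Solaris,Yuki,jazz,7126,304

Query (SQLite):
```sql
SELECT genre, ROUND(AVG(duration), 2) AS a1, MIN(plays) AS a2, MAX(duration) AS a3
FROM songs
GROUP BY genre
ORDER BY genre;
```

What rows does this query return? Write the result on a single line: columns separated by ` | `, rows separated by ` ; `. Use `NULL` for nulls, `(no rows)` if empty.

Group songs by genre.
Per group compute: ROUND(AVG(duration), 2), MIN(plays), MAX(duration).
  classical: ids {14, 23} → ROUND(AVG(duration), 2)=338.5, MIN(plays)=7311, MAX(duration)=345
  folk: ids {19} → ROUND(AVG(duration), 2)=121, MIN(plays)=7157, MAX(duration)=121
  jazz: ids {10, 28, 34} → ROUND(AVG(duration), 2)=254.67, MIN(plays)=6904, MAX(duration)=339
  pop: ids {3, 4, 8, 17, 32} → ROUND(AVG(duration), 2)=315, MIN(plays)=3719, MAX(duration)=409

classical | 338.5 | 7311 | 345 ; folk | 121 | 7157 | 121 ; jazz | 254.67 | 6904 | 339 ; pop | 315 | 3719 | 409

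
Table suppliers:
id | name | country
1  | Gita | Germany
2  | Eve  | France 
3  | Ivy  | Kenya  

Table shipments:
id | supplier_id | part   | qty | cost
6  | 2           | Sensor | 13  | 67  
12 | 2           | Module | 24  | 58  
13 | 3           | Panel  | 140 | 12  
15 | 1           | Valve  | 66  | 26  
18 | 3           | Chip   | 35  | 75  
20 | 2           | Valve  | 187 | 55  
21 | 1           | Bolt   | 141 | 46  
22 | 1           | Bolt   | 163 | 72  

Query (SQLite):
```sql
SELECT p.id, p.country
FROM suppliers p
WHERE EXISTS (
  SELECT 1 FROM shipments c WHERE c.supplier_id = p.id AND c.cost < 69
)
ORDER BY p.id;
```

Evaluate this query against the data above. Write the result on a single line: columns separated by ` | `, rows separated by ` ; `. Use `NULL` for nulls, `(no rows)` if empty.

1 | Germany ; 2 | France ; 3 | Kenya

For each suppliers row, check whether any shipments with matching supplier_id has cost < 69.
Keep rows where that is true.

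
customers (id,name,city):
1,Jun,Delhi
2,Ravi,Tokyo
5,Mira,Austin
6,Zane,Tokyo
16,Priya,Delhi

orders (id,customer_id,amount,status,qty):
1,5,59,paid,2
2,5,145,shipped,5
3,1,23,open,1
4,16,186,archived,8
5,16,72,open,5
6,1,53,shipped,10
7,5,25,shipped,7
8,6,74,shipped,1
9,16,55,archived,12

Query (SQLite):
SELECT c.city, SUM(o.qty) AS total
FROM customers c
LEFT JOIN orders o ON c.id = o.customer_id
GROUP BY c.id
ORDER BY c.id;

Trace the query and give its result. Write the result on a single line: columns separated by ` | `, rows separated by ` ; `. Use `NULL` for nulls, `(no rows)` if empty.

Delhi | 11 ; Tokyo | NULL ; Austin | 14 ; Tokyo | 1 ; Delhi | 25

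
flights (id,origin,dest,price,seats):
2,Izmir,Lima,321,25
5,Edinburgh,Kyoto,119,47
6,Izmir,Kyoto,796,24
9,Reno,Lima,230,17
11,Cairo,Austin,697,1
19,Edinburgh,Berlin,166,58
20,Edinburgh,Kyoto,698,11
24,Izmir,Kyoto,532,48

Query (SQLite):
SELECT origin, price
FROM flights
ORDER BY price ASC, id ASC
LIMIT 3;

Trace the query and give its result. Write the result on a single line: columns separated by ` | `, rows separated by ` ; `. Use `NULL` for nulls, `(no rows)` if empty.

Edinburgh | 119 ; Edinburgh | 166 ; Reno | 230

Sort by price asc, tiebreak id asc: (119, id=5), (166, id=19), (230, id=9), (321, id=2), (532, id=24), (697, id=11) …. Take first 3.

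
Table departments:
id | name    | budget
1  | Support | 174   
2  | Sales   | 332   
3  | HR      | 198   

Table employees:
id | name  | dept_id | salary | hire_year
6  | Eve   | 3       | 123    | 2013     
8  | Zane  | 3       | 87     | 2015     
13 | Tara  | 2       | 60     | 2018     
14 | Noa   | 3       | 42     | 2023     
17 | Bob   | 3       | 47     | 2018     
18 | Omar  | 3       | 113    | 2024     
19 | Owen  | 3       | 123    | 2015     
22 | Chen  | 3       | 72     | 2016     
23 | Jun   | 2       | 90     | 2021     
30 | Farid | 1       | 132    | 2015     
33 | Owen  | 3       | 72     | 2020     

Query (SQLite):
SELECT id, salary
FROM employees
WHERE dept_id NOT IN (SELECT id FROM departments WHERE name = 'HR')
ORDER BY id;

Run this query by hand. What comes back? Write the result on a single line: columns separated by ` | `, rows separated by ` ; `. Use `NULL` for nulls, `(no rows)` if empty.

13 | 60 ; 23 | 90 ; 30 | 132

Inner query: departments.id where name = 'HR'.
Outer: keep employees rows whose dept_id is not in that set.
Inner query → {3}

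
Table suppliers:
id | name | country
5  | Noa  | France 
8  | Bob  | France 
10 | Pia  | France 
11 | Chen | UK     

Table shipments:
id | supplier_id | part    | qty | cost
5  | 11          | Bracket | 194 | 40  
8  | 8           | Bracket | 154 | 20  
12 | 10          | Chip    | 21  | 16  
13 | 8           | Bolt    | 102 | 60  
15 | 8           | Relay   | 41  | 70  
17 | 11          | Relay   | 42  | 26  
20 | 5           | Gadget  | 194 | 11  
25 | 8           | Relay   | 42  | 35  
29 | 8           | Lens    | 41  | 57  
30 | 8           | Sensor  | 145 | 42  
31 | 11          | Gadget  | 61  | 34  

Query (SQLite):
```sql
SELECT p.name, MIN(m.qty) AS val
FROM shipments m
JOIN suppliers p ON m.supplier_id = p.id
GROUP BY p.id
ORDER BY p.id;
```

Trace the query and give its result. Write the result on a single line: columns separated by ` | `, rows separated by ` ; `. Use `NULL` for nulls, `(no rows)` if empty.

Noa | 194 ; Bob | 41 ; Pia | 21 ; Chen | 42

Join each shipments row to its suppliers via supplier_id.
Group joined rows by suppliers.id; compute MIN(m.qty) per group.
  5: ids {20} → MIN(m.qty)=194
  8: ids {8, 13, 15, 25, 29, 30} → MIN(m.qty)=41
  10: ids {12} → MIN(m.qty)=21
  11: ids {5, 17, 31} → MIN(m.qty)=42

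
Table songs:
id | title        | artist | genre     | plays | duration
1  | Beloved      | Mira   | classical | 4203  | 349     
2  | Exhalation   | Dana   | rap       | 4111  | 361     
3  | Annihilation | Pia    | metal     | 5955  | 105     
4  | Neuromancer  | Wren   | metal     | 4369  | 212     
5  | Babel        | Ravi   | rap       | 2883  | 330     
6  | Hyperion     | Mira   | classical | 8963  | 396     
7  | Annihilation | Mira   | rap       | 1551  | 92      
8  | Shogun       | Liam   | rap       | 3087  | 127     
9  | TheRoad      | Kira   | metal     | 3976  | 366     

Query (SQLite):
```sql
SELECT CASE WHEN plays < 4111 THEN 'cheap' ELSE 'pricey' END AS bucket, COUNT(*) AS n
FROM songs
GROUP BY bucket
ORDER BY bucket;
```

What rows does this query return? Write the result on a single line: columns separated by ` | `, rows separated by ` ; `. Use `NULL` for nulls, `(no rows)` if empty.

Bucket rows by plays < 4111 → 'cheap' else 'pricey'; count each bucket.

cheap | 4 ; pricey | 5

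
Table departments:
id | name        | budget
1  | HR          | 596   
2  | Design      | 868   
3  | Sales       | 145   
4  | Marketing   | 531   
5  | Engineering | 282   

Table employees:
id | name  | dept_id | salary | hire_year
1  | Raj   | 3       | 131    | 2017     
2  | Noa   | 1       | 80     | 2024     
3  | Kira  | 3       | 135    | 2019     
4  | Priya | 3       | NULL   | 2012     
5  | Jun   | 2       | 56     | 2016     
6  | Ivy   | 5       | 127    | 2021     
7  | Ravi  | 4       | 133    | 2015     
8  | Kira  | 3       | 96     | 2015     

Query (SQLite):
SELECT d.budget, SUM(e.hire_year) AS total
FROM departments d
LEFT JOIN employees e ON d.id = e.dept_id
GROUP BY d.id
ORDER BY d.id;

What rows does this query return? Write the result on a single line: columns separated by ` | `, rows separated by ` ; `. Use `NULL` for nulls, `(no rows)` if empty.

596 | 2024 ; 868 | 2016 ; 145 | 8063 ; 531 | 2015 ; 282 | 2021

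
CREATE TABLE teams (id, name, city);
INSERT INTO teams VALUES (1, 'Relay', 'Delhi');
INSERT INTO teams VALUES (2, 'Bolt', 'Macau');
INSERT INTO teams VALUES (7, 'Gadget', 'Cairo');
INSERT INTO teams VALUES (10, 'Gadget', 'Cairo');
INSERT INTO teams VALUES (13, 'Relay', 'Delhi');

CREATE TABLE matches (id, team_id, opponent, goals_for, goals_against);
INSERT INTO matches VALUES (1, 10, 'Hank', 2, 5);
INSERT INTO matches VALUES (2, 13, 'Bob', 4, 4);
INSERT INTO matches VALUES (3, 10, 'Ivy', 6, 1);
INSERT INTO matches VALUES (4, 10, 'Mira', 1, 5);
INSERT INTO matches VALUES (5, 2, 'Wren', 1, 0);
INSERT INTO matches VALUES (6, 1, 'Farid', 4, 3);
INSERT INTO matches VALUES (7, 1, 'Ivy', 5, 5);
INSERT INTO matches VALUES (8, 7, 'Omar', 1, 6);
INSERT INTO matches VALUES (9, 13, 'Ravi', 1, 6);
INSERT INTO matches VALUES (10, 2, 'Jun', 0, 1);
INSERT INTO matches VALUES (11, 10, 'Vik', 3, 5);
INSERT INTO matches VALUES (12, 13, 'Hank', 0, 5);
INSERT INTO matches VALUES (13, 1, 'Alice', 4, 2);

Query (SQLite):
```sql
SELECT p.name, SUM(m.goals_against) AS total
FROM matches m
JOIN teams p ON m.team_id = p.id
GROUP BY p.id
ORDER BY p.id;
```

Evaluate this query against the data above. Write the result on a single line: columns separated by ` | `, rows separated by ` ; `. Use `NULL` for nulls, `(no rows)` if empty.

Join each matches row to its teams via team_id.
Group joined rows by teams.id; compute SUM(m.goals_against) per group.
  1: ids {6, 7, 13} → SUM(m.goals_against)=10
  2: ids {5, 10} → SUM(m.goals_against)=1
  7: ids {8} → SUM(m.goals_against)=6
  10: ids {1, 3, 4, 11} → SUM(m.goals_against)=16
  13: ids {2, 9, 12} → SUM(m.goals_against)=15

Relay | 10 ; Bolt | 1 ; Gadget | 6 ; Gadget | 16 ; Relay | 15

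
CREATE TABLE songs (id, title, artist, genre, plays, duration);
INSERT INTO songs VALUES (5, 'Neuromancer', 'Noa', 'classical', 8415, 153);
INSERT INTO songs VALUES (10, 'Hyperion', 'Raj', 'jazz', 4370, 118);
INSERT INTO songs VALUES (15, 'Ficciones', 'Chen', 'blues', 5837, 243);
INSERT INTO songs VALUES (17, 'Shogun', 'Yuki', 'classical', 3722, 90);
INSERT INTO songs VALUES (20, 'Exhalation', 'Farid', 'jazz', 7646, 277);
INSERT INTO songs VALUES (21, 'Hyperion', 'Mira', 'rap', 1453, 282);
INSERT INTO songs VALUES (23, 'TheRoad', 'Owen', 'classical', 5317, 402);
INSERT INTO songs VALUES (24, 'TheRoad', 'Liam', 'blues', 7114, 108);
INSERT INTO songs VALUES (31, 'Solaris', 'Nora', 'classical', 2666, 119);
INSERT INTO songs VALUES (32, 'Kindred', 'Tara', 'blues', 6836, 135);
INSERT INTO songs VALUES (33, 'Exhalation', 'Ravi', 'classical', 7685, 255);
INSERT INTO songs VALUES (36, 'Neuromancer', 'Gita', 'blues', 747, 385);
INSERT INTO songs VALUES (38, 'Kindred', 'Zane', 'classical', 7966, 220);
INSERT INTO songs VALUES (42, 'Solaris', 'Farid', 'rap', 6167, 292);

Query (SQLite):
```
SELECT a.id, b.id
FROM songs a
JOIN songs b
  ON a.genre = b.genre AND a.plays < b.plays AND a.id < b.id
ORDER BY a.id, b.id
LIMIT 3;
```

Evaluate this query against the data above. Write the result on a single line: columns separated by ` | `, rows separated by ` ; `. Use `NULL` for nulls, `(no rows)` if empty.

10 | 20 ; 15 | 24 ; 15 | 32

Pairs (a,b) with same genre, a.plays < b.plays, a.id < b.id.
genre groups: blues:{15,24,32,36} classical:{5,17,23,31,33,38} jazz:{10,20} rap:{21,42}
Ordered by (a.id, b.id); first 3.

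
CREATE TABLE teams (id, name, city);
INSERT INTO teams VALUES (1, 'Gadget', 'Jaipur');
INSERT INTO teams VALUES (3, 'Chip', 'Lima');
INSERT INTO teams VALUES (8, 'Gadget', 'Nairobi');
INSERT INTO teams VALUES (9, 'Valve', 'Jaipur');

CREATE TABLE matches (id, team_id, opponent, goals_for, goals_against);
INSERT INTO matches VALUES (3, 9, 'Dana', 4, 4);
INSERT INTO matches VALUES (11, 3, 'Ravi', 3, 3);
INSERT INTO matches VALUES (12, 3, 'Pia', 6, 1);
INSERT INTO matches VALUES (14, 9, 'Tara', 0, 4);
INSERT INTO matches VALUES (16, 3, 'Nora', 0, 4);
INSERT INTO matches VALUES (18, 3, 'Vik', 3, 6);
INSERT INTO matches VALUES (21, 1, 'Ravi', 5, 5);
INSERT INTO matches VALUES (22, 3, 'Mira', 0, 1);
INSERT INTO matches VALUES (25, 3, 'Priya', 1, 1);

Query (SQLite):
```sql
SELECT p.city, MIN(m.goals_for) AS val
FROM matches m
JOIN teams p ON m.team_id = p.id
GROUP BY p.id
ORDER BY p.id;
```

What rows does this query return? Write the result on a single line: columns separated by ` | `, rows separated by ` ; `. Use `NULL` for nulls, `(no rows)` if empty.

Jaipur | 5 ; Lima | 0 ; Jaipur | 0

Join each matches row to its teams via team_id.
Group joined rows by teams.id; compute MIN(m.goals_for) per group.
  1: ids {21} → MIN(m.goals_for)=5
  3: ids {11, 12, 16, 18, 22, 25} → MIN(m.goals_for)=0
  9: ids {3, 14} → MIN(m.goals_for)=0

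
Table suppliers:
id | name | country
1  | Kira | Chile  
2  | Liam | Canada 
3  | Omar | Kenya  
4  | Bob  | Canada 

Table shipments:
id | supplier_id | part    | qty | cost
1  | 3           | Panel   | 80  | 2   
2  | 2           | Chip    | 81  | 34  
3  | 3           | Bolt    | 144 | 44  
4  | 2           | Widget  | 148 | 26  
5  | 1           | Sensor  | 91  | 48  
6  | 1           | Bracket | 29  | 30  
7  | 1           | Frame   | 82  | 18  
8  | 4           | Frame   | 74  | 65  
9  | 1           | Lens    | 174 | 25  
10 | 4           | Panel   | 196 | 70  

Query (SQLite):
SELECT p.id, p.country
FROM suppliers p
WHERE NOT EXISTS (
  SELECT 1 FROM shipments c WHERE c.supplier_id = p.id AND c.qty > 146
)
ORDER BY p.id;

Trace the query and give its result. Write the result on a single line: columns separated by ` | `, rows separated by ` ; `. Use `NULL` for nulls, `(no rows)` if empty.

3 | Kenya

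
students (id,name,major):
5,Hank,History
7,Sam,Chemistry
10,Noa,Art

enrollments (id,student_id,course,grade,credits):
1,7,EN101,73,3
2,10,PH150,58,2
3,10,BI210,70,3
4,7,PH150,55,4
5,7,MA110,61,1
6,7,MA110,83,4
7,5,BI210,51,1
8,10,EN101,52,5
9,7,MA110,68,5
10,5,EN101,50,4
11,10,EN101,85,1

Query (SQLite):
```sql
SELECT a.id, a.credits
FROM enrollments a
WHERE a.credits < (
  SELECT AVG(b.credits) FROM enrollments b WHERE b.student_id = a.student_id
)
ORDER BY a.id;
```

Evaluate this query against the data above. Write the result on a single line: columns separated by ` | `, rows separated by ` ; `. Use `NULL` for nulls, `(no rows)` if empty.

1 | 3 ; 2 | 2 ; 5 | 1 ; 7 | 1 ; 11 | 1

For each enrollments row a, compute AVG(credits) over rows sharing a.student_id.
Keep row a if a.credits < that per-group AVG.
  student_id=5: AVG(credits) = 2.5
  student_id=7: AVG(credits) = 3.4
  student_id=10: AVG(credits) = 2.75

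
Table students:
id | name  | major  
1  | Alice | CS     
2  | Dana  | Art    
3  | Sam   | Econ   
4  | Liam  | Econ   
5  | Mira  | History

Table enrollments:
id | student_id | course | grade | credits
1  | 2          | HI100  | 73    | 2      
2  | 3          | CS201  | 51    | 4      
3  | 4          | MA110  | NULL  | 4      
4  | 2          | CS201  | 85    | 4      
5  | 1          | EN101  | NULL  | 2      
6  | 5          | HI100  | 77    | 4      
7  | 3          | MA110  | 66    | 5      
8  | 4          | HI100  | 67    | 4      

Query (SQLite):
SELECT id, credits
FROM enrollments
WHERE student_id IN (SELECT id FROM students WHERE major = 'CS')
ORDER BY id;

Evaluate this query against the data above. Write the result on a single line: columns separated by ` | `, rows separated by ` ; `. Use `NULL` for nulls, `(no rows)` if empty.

Inner query: students.id where major = 'CS'.
Outer: keep enrollments rows whose student_id is in that set.
Inner query → {1}

5 | 2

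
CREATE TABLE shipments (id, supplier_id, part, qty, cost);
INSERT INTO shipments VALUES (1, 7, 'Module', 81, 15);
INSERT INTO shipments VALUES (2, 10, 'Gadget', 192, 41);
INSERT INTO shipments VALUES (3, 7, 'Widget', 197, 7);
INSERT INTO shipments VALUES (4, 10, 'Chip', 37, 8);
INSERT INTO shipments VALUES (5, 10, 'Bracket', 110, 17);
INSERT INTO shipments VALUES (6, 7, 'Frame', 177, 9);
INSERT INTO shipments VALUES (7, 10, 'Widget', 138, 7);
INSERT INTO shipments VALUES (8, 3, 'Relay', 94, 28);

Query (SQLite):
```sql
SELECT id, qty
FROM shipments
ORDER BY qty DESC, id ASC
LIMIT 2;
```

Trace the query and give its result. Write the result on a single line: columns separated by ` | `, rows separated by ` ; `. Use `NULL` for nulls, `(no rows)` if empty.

3 | 197 ; 2 | 192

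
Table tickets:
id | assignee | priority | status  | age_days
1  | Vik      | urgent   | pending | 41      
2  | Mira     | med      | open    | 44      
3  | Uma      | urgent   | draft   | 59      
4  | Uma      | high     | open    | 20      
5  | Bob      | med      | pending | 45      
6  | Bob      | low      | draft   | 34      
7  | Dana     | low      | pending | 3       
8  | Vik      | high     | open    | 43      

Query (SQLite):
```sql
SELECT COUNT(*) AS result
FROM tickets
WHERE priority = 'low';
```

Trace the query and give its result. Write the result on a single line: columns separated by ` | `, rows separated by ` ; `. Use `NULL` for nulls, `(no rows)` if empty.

Rows where priority='low' → age_days values: [34, 3].
COUNT(*) counts rows → 2.

2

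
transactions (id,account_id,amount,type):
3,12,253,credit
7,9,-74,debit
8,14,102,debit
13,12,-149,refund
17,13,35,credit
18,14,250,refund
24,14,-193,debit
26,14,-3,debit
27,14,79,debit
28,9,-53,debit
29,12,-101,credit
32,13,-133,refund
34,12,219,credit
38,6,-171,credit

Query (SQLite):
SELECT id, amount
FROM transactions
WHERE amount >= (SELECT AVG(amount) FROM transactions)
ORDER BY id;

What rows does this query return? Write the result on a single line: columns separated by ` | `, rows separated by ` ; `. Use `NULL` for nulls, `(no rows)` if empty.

3 | 253 ; 8 | 102 ; 17 | 35 ; 18 | 250 ; 27 | 79 ; 34 | 219

Scalar subquery: AVG(amount) over all transactions rows = 4.357143 (≈; comparison uses full precision).
Keep rows where amount >= that value.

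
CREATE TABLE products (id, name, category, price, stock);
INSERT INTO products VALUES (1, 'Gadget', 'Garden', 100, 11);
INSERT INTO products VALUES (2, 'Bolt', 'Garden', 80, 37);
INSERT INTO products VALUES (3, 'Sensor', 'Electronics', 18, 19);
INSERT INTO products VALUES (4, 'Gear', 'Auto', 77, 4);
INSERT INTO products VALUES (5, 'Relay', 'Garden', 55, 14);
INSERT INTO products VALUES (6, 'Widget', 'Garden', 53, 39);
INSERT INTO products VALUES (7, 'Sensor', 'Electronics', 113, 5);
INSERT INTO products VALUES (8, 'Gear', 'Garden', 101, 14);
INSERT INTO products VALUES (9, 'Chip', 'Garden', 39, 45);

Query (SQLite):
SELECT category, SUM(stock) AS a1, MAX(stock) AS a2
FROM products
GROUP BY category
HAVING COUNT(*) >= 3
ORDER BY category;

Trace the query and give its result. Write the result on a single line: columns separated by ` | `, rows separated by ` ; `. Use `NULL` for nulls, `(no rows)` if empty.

Group products by category.
Per group compute: SUM(stock), MAX(stock).
HAVING: drop groups with fewer than 3 rows.
  Auto: ids {4} → SUM(stock)=4, MAX(stock)=4
  Electronics: ids {3, 7} → SUM(stock)=24, MAX(stock)=19
  Garden: ids {1, 2, 5, 6, 8, 9} → SUM(stock)=160, MAX(stock)=45

Garden | 160 | 45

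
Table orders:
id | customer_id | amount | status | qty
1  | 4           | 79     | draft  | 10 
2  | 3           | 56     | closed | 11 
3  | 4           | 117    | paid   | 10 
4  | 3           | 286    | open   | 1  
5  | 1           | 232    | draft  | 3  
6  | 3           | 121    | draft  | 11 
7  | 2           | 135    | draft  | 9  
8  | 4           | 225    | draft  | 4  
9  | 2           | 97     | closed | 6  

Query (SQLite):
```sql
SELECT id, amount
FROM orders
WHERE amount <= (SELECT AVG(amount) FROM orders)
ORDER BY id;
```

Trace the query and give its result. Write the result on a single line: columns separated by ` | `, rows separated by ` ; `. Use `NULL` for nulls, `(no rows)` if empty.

Scalar subquery: AVG(amount) over all orders rows = 149.777778 (≈; comparison uses full precision).
Keep rows where amount <= that value.

1 | 79 ; 2 | 56 ; 3 | 117 ; 6 | 121 ; 7 | 135 ; 9 | 97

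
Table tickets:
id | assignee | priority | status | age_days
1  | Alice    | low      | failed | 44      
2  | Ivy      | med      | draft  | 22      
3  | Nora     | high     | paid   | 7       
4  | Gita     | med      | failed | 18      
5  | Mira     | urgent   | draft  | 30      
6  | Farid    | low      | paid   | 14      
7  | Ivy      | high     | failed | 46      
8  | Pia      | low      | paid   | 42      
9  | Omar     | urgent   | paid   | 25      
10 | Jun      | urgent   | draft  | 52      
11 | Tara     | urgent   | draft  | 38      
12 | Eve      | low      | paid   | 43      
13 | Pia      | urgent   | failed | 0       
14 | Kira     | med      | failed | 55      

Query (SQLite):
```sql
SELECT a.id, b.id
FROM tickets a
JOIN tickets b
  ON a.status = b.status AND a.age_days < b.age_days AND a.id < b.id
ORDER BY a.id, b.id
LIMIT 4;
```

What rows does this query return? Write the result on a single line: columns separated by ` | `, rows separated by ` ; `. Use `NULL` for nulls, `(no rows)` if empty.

1 | 7 ; 1 | 14 ; 2 | 5 ; 2 | 10

Pairs (a,b) with same status, a.age_days < b.age_days, a.id < b.id.
status groups: draft:{2,5,10,11} failed:{1,4,7,13,14} paid:{3,6,8,9,12}
Ordered by (a.id, b.id); first 4.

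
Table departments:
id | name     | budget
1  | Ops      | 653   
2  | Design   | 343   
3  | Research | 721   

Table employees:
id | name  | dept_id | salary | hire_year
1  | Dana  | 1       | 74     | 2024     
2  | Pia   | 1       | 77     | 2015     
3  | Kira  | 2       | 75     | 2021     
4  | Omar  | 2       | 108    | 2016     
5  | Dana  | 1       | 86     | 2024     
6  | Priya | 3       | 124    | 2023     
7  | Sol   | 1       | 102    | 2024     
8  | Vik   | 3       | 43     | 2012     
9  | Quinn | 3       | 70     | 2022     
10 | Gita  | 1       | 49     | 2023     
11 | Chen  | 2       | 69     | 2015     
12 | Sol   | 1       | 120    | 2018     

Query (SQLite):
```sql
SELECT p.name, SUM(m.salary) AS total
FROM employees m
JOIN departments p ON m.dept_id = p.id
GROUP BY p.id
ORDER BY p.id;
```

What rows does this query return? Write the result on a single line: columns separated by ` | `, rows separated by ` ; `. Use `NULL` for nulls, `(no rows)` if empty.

Ops | 508 ; Design | 252 ; Research | 237

Join each employees row to its departments via dept_id.
Group joined rows by departments.id; compute SUM(m.salary) per group.
  1: ids {1, 2, 5, 7, 10, 12} → SUM(m.salary)=508
  2: ids {3, 4, 11} → SUM(m.salary)=252
  3: ids {6, 8, 9} → SUM(m.salary)=237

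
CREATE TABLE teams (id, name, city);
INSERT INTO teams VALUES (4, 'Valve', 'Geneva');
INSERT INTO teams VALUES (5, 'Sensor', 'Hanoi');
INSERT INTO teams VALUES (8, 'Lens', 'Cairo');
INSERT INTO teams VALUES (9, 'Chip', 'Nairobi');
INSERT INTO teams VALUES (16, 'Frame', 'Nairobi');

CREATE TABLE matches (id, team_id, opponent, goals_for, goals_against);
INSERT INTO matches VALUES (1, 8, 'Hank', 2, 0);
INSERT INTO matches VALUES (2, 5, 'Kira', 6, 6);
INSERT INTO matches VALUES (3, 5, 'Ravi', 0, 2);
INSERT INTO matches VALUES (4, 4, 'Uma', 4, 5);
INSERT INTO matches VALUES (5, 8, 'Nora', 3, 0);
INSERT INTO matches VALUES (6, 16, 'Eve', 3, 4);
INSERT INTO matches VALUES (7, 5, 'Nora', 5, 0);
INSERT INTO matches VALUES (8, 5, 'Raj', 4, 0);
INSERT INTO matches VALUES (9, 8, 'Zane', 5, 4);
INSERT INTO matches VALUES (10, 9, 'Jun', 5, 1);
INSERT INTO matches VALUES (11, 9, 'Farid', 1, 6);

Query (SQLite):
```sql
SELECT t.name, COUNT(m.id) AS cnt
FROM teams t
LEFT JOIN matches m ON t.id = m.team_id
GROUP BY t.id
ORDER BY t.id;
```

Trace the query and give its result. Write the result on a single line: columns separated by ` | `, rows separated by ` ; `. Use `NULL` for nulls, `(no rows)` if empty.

Valve | 1 ; Sensor | 4 ; Lens | 3 ; Chip | 2 ; Frame | 1

LEFT JOIN keeps every teams row; unmatched ones get NULL for matches columns.
Group by teams.id and compute COUNT(m.id). COUNT(col) of an all-NULL group is 0.
  4: ids {4} → COUNT(m.id)=1
  5: ids {2, 3, 7, 8} → COUNT(m.id)=4
  8: ids {1, 5, 9} → COUNT(m.id)=3
  9: ids {10, 11} → COUNT(m.id)=2
  16: ids {6} → COUNT(m.id)=1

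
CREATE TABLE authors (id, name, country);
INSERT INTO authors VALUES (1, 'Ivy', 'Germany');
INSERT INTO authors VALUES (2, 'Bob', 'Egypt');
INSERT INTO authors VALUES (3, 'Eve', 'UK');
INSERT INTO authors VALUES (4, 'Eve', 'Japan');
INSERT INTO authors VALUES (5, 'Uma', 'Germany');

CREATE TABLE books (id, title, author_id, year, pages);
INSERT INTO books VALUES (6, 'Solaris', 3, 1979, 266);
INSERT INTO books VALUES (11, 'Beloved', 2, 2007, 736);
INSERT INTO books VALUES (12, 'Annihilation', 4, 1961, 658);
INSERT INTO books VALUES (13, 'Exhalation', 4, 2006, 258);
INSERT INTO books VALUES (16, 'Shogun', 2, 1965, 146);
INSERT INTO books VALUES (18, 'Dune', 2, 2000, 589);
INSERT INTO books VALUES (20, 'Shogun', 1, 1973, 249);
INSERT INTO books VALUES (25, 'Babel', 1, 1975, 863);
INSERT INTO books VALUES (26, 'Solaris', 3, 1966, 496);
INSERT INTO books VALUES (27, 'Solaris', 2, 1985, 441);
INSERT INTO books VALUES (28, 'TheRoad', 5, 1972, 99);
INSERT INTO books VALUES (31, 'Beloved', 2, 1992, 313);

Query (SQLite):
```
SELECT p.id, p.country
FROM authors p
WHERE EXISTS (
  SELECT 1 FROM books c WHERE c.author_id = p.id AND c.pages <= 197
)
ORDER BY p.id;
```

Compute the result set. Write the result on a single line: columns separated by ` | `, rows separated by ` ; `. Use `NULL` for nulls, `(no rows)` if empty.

For each authors row, check whether any books with matching author_id has pages <= 197.
Keep rows where that is true.

2 | Egypt ; 5 | Germany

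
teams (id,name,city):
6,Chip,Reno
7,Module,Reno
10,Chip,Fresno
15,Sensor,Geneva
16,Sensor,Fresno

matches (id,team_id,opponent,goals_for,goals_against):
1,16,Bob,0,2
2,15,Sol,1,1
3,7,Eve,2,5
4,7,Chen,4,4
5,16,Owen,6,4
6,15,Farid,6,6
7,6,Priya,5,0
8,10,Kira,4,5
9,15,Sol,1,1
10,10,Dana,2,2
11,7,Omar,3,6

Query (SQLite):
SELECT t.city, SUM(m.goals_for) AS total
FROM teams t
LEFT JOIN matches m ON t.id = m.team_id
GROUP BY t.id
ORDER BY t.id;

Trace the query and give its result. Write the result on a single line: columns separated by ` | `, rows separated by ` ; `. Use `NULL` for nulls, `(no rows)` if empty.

LEFT JOIN keeps every teams row; unmatched ones get NULL for matches columns.
Group by teams.id and compute SUM(m.goals_for). SUM over an all-NULL group is NULL.
  6: ids {7} → SUM(m.goals_for)=5
  7: ids {3, 4, 11} → SUM(m.goals_for)=9
  10: ids {8, 10} → SUM(m.goals_for)=6
  15: ids {2, 6, 9} → SUM(m.goals_for)=8
  16: ids {1, 5} → SUM(m.goals_for)=6

Reno | 5 ; Reno | 9 ; Fresno | 6 ; Geneva | 8 ; Fresno | 6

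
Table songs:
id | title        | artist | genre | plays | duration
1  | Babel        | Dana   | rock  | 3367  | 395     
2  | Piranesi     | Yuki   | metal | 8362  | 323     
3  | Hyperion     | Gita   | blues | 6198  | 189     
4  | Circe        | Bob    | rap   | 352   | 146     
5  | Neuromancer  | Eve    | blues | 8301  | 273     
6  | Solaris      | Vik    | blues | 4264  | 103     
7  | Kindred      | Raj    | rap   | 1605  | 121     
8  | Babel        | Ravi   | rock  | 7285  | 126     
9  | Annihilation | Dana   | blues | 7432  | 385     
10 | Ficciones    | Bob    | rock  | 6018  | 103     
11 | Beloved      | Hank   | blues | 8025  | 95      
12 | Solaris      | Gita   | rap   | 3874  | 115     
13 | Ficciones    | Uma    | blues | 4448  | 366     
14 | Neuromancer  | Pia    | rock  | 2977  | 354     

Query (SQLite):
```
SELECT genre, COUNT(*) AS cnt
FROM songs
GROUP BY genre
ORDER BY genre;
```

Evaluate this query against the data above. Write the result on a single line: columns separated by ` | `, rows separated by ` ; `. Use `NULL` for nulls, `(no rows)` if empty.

Partition songs by genre; compute COUNT(*) within each group.
  blues: ids {3, 5, 6, 9, 11, 13} → COUNT(*)=6
  metal: ids {2} → COUNT(*)=1
  rap: ids {4, 7, 12} → COUNT(*)=3
  rock: ids {1, 8, 10, 14} → COUNT(*)=4

blues | 6 ; metal | 1 ; rap | 3 ; rock | 4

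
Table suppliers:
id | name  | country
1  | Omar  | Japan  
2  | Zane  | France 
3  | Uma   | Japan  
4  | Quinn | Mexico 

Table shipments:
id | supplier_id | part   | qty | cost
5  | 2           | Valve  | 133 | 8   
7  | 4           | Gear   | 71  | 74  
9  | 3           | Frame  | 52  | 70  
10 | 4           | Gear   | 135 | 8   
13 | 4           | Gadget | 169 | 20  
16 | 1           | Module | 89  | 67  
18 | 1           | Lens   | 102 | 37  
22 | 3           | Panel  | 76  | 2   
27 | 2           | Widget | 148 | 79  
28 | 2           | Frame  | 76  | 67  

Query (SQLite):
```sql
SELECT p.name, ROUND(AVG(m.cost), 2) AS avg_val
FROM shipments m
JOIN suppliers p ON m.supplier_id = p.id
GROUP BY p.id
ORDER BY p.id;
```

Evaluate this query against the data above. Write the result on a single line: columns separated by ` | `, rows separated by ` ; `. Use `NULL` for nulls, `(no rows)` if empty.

Omar | 52 ; Zane | 51.33 ; Uma | 36 ; Quinn | 34

Join each shipments row to its suppliers via supplier_id.
Group joined rows by suppliers.id; compute ROUND(AVG(m.cost), 2) per group.
  1: ids {16, 18} → ROUND(AVG(m.cost), 2)=52
  2: ids {5, 27, 28} → ROUND(AVG(m.cost), 2)=51.33
  3: ids {9, 22} → ROUND(AVG(m.cost), 2)=36
  4: ids {7, 10, 13} → ROUND(AVG(m.cost), 2)=34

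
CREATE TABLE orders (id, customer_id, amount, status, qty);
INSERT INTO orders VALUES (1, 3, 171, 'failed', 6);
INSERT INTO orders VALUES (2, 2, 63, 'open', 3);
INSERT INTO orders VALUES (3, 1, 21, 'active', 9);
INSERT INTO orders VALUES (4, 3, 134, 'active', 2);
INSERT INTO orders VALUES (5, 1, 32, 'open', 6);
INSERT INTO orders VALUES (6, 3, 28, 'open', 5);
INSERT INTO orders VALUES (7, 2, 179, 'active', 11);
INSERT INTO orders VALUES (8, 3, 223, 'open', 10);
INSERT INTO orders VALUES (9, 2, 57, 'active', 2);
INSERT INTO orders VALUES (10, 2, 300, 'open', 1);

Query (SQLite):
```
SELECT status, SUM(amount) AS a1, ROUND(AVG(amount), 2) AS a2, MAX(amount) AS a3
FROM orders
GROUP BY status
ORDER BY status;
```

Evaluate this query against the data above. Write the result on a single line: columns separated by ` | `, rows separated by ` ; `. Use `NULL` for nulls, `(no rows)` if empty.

active | 391 | 97.75 | 179 ; failed | 171 | 171 | 171 ; open | 646 | 129.2 | 300

Group orders by status.
Per group compute: SUM(amount), ROUND(AVG(amount), 2), MAX(amount).
  active: ids {3, 4, 7, 9} → SUM(amount)=391, ROUND(AVG(amount), 2)=97.75, MAX(amount)=179
  failed: ids {1} → SUM(amount)=171, ROUND(AVG(amount), 2)=171, MAX(amount)=171
  open: ids {2, 5, 6, 8, 10} → SUM(amount)=646, ROUND(AVG(amount), 2)=129.2, MAX(amount)=300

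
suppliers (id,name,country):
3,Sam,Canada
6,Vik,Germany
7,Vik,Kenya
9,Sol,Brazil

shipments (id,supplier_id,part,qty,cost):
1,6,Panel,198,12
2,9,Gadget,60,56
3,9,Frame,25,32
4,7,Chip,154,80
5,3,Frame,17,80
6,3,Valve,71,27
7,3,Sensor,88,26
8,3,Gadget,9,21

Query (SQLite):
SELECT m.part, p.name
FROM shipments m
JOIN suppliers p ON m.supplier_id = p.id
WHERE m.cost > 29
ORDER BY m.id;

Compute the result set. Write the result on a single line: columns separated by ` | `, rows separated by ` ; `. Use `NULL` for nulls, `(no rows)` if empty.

Gadget | Sol ; Frame | Sol ; Chip | Vik ; Frame | Sam

Each shipments row matches the suppliers row where supplier_id = suppliers.id.
Then keep rows with m.cost > 29.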